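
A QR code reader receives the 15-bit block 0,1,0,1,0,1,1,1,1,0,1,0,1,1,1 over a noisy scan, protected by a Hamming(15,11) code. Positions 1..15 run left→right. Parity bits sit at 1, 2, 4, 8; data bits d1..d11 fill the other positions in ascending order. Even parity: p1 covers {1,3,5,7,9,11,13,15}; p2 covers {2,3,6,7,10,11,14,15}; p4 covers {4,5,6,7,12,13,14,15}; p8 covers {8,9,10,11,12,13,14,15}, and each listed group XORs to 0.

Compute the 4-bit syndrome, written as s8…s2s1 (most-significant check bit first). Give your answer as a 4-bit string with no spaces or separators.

s1 (pos 1,3,5,7,9,11,13,15): 0⊕0⊕0⊕1⊕1⊕1⊕1⊕1 = 1
s2 (pos 2,3,6,7,10,11,14,15): 1⊕0⊕1⊕1⊕0⊕1⊕1⊕1 = 0
s4 (pos 4,5,6,7,12,13,14,15): 1⊕0⊕1⊕1⊕0⊕1⊕1⊕1 = 0
s8 (pos 8,9,10,11,12,13,14,15): 1⊕1⊕0⊕1⊕0⊕1⊕1⊕1 = 0
Syndrome s8…s1 = 0001 → error at position 1.

0001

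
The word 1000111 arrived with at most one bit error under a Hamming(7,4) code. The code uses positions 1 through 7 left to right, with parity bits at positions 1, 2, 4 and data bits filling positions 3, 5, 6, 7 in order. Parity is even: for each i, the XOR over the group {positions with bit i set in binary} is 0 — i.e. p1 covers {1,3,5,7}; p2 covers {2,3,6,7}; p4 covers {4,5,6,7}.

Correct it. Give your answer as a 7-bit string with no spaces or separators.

1000011

s1 (pos 1,3,5,7): 1⊕0⊕1⊕1 = 1
s2 (pos 2,3,6,7): 0⊕0⊕1⊕1 = 0
s4 (pos 4,5,6,7): 0⊕1⊕1⊕1 = 1
Syndrome s4…s1 = 101 → error at position 5.
Flip position 5: 1000111 → 1000011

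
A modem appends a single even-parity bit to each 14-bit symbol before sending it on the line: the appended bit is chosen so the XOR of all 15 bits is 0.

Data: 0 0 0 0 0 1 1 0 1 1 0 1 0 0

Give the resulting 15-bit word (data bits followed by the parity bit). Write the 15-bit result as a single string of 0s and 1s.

XOR of the 14 data bits: 0⊕0⊕0⊕0⊕0⊕1⊕1⊕0⊕1⊕1⊕0⊕1⊕0⊕0 = 1
Parity bit = 1 (so all 15 bits XOR to 0).

000001101101001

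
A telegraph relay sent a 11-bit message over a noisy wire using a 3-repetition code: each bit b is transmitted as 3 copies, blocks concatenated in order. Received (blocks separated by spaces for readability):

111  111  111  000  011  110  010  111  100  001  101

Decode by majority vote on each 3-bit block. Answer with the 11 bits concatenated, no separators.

11101101001

Block 1 (111): 3 ones → 1
Block 2 (111): 3 ones → 1
Block 3 (111): 3 ones → 1
Block 4 (000): 0 ones → 0
Block 5 (011): 2 ones → 1
Block 6 (110): 2 ones → 1
Block 7 (010): 1 one → 0
Block 8 (111): 3 ones → 1
Block 9 (100): 1 one → 0
Block 10 (001): 1 one → 0
Block 11 (101): 2 ones → 1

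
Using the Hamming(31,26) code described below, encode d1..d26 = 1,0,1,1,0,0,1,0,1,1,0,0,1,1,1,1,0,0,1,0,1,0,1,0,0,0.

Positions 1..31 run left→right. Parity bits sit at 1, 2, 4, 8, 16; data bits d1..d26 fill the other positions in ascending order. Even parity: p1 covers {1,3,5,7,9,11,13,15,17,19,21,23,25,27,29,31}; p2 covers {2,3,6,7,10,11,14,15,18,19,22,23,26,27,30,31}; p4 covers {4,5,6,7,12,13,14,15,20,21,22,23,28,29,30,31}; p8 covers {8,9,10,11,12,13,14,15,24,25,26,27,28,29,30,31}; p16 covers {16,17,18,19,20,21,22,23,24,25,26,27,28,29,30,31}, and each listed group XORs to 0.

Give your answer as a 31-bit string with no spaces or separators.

Place data at non-parity positions: p1 p2 1 p4 0 1 1 p8 0 0 1 0 1 1 0 p16 0 1 1 1 1 0 0 1 0 1 0 1 0 0 0
p1 (pos 1,3,5,7,9,11,13,15,17,19,21,23,25,27,29,31): XOR of data positions = 1⊕0⊕1⊕0⊕1⊕1⊕0⊕0⊕1⊕1⊕0⊕0⊕0⊕0⊕0 = 0
p2 (pos 2,3,6,7,10,11,14,15,18,19,22,23,26,27,30,31): XOR of data positions = 1⊕1⊕1⊕0⊕1⊕1⊕0⊕1⊕1⊕0⊕0⊕1⊕0⊕0⊕0 = 0
p4 (pos 4,5,6,7,12,13,14,15,20,21,22,23,28,29,30,31): XOR of data positions = 0⊕1⊕1⊕0⊕1⊕1⊕0⊕1⊕1⊕0⊕0⊕1⊕0⊕0⊕0 = 1
p8 (pos 8,9,10,11,12,13,14,15,24,25,26,27,28,29,30,31): XOR of data positions = 0⊕0⊕1⊕0⊕1⊕1⊕0⊕1⊕0⊕1⊕0⊕1⊕0⊕0⊕0 = 0
p16 (pos 16,17,18,19,20,21,22,23,24,25,26,27,28,29,30,31): XOR of data positions = 0⊕1⊕1⊕1⊕1⊕0⊕0⊕1⊕0⊕1⊕0⊕1⊕0⊕0⊕0 = 1
Codeword: 0011011000101101011110010101000

0011011000101101011110010101000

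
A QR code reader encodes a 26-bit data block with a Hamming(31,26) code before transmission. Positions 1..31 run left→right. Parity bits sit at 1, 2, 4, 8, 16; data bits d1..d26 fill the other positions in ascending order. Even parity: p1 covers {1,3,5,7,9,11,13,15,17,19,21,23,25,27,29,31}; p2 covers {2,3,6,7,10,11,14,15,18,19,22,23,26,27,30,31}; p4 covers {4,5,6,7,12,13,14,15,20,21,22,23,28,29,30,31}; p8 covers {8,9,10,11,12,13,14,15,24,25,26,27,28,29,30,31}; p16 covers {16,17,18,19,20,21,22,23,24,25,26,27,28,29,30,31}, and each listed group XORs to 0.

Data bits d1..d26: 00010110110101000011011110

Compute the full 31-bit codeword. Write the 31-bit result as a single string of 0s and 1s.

0100001001101100101000011011110

Place data at non-parity positions: p1 p2 0 p4 0 0 1 p8 0 1 1 0 1 1 0 p16 1 0 1 0 0 0 0 1 1 0 1 1 1 1 0
p1 (pos 1,3,5,7,9,11,13,15,17,19,21,23,25,27,29,31): XOR of data positions = 0⊕0⊕1⊕0⊕1⊕1⊕0⊕1⊕1⊕0⊕0⊕1⊕1⊕1⊕0 = 0
p2 (pos 2,3,6,7,10,11,14,15,18,19,22,23,26,27,30,31): XOR of data positions = 0⊕0⊕1⊕1⊕1⊕1⊕0⊕0⊕1⊕0⊕0⊕0⊕1⊕1⊕0 = 1
p4 (pos 4,5,6,7,12,13,14,15,20,21,22,23,28,29,30,31): XOR of data positions = 0⊕0⊕1⊕0⊕1⊕1⊕0⊕0⊕0⊕0⊕0⊕1⊕1⊕1⊕0 = 0
p8 (pos 8,9,10,11,12,13,14,15,24,25,26,27,28,29,30,31): XOR of data positions = 0⊕1⊕1⊕0⊕1⊕1⊕0⊕1⊕1⊕0⊕1⊕1⊕1⊕1⊕0 = 0
p16 (pos 16,17,18,19,20,21,22,23,24,25,26,27,28,29,30,31): XOR of data positions = 1⊕0⊕1⊕0⊕0⊕0⊕0⊕1⊕1⊕0⊕1⊕1⊕1⊕1⊕0 = 0
Codeword: 0100001001101100101000011011110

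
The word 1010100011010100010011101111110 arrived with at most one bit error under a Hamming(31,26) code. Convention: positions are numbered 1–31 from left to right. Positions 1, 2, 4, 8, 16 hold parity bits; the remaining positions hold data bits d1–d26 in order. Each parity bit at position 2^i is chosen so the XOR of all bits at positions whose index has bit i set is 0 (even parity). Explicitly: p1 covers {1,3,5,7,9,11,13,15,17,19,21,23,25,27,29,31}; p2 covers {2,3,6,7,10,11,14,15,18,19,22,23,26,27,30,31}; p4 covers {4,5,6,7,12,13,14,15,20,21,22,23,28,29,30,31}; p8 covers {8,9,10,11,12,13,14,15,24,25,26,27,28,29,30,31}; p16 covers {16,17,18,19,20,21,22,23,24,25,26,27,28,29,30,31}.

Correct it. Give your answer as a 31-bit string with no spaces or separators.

1010101011010100010011101111110

s1 (pos 1,3,5,7,9,11,13,15,17,19,21,23,25,27,29,31): 1⊕1⊕1⊕0⊕1⊕0⊕0⊕0⊕0⊕0⊕1⊕1⊕1⊕1⊕1⊕0 = 1
s2 (pos 2,3,6,7,10,11,14,15,18,19,22,23,26,27,30,31): 0⊕1⊕0⊕0⊕1⊕0⊕1⊕0⊕1⊕0⊕1⊕1⊕1⊕1⊕1⊕0 = 1
s4 (pos 4,5,6,7,12,13,14,15,20,21,22,23,28,29,30,31): 0⊕1⊕0⊕0⊕1⊕0⊕1⊕0⊕0⊕1⊕1⊕1⊕1⊕1⊕1⊕0 = 1
s8 (pos 8,9,10,11,12,13,14,15,24,25,26,27,28,29,30,31): 0⊕1⊕1⊕0⊕1⊕0⊕1⊕0⊕0⊕1⊕1⊕1⊕1⊕1⊕1⊕0 = 0
s16 (pos 16,17,18,19,20,21,22,23,24,25,26,27,28,29,30,31): 0⊕0⊕1⊕0⊕0⊕1⊕1⊕1⊕0⊕1⊕1⊕1⊕1⊕1⊕1⊕0 = 0
Syndrome s16…s1 = 00111 → error at position 7.
Flip position 7: 1010100011010100010011101111110 → 1010101011010100010011101111110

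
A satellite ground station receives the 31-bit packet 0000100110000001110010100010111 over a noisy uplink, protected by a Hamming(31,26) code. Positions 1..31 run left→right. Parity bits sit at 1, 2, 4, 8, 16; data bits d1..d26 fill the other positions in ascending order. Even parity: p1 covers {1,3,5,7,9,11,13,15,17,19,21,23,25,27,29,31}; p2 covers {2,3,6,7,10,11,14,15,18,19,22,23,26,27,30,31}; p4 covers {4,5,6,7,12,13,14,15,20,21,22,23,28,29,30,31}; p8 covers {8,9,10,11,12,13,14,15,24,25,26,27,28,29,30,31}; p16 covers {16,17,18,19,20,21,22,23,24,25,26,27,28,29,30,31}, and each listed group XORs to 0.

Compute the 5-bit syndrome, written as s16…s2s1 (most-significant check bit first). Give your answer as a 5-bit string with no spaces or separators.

s1 (pos 1,3,5,7,9,11,13,15,17,19,21,23,25,27,29,31): 0⊕0⊕1⊕0⊕1⊕0⊕0⊕0⊕1⊕0⊕1⊕1⊕0⊕1⊕1⊕1 = 0
s2 (pos 2,3,6,7,10,11,14,15,18,19,22,23,26,27,30,31): 0⊕0⊕0⊕0⊕0⊕0⊕0⊕0⊕1⊕0⊕0⊕1⊕0⊕1⊕1⊕1 = 1
s4 (pos 4,5,6,7,12,13,14,15,20,21,22,23,28,29,30,31): 0⊕1⊕0⊕0⊕0⊕0⊕0⊕0⊕0⊕1⊕0⊕1⊕0⊕1⊕1⊕1 = 0
s8 (pos 8,9,10,11,12,13,14,15,24,25,26,27,28,29,30,31): 1⊕1⊕0⊕0⊕0⊕0⊕0⊕0⊕0⊕0⊕0⊕1⊕0⊕1⊕1⊕1 = 0
s16 (pos 16,17,18,19,20,21,22,23,24,25,26,27,28,29,30,31): 1⊕1⊕1⊕0⊕0⊕1⊕0⊕1⊕0⊕0⊕0⊕1⊕0⊕1⊕1⊕1 = 1
Syndrome s16…s1 = 10010 → error at position 18.

10010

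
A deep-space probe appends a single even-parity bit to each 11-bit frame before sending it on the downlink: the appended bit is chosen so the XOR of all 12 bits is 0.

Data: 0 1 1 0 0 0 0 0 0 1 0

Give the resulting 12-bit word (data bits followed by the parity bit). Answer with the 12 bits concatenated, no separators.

XOR of the 11 data bits: 0⊕1⊕1⊕0⊕0⊕0⊕0⊕0⊕0⊕1⊕0 = 1
Parity bit = 1 (so all 12 bits XOR to 0).

011000000101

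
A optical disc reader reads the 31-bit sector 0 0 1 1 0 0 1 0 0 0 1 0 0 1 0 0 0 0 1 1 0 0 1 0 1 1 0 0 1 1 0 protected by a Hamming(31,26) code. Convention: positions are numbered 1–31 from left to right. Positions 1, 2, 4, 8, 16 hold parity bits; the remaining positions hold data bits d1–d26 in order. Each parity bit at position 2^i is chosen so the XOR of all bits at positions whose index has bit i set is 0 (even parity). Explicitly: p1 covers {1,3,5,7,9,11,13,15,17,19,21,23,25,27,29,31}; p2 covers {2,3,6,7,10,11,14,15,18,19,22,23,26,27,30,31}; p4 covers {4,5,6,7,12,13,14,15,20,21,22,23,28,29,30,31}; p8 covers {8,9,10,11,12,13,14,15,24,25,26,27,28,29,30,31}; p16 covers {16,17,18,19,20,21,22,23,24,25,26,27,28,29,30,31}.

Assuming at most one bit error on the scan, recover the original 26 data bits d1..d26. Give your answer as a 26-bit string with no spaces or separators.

10010010010001110101100110

s1 (pos 1,3,5,7,9,11,13,15,17,19,21,23,25,27,29,31): 0⊕1⊕0⊕1⊕0⊕1⊕0⊕0⊕0⊕1⊕0⊕1⊕1⊕0⊕1⊕0 = 1
s2 (pos 2,3,6,7,10,11,14,15,18,19,22,23,26,27,30,31): 0⊕1⊕0⊕1⊕0⊕1⊕1⊕0⊕0⊕1⊕0⊕1⊕1⊕0⊕1⊕0 = 0
s4 (pos 4,5,6,7,12,13,14,15,20,21,22,23,28,29,30,31): 1⊕0⊕0⊕1⊕0⊕0⊕1⊕0⊕1⊕0⊕0⊕1⊕0⊕1⊕1⊕0 = 1
s8 (pos 8,9,10,11,12,13,14,15,24,25,26,27,28,29,30,31): 0⊕0⊕0⊕1⊕0⊕0⊕1⊕0⊕0⊕1⊕1⊕0⊕0⊕1⊕1⊕0 = 0
s16 (pos 16,17,18,19,20,21,22,23,24,25,26,27,28,29,30,31): 0⊕0⊕0⊕1⊕1⊕0⊕0⊕1⊕0⊕1⊕1⊕0⊕0⊕1⊕1⊕0 = 1
Syndrome s16…s1 = 10101 → error at position 21.
Flip position 21: 0011001000100100001100101100110 → 0011001000100100001110101100110
Read data bits from positions 3,5,6,7,9,10,11,12,13,14,15,17,18,19,20,21,22,23,24,25,26,27,28,29,30,31: 10010010010001110101100110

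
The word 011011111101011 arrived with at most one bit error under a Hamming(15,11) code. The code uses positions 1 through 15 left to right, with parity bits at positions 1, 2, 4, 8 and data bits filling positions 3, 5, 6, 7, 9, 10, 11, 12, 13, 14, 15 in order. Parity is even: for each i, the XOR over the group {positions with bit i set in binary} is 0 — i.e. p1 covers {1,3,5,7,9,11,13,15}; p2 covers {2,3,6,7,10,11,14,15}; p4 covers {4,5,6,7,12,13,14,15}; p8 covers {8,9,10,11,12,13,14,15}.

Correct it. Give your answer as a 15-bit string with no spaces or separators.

010011111101011

s1 (pos 1,3,5,7,9,11,13,15): 0⊕1⊕1⊕1⊕1⊕0⊕0⊕1 = 1
s2 (pos 2,3,6,7,10,11,14,15): 1⊕1⊕1⊕1⊕1⊕0⊕1⊕1 = 1
s4 (pos 4,5,6,7,12,13,14,15): 0⊕1⊕1⊕1⊕1⊕0⊕1⊕1 = 0
s8 (pos 8,9,10,11,12,13,14,15): 1⊕1⊕1⊕0⊕1⊕0⊕1⊕1 = 0
Syndrome s8…s1 = 0011 → error at position 3.
Flip position 3: 011011111101011 → 010011111101011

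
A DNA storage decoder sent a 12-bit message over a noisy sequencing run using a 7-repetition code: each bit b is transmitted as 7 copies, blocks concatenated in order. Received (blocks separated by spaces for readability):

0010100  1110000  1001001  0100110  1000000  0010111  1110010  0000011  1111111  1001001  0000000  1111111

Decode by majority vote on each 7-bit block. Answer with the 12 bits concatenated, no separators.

Block 1 (0010100): 2 ones → 0
Block 2 (1110000): 3 ones → 0
Block 3 (1001001): 3 ones → 0
Block 4 (0100110): 3 ones → 0
Block 5 (1000000): 1 one → 0
Block 6 (0010111): 4 ones → 1
Block 7 (1110010): 4 ones → 1
Block 8 (0000011): 2 ones → 0
Block 9 (1111111): 7 ones → 1
Block 10 (1001001): 3 ones → 0
Block 11 (0000000): 0 ones → 0
Block 12 (1111111): 7 ones → 1

000001101001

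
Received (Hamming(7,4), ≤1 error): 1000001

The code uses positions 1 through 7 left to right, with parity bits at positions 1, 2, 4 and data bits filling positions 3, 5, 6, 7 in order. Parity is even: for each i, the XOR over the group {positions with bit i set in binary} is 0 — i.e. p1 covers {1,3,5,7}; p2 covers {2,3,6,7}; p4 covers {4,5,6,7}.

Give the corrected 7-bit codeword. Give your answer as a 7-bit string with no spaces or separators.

s1 (pos 1,3,5,7): 1⊕0⊕0⊕1 = 0
s2 (pos 2,3,6,7): 0⊕0⊕0⊕1 = 1
s4 (pos 4,5,6,7): 0⊕0⊕0⊕1 = 1
Syndrome s4…s1 = 110 → error at position 6.
Flip position 6: 1000001 → 1000011

1000011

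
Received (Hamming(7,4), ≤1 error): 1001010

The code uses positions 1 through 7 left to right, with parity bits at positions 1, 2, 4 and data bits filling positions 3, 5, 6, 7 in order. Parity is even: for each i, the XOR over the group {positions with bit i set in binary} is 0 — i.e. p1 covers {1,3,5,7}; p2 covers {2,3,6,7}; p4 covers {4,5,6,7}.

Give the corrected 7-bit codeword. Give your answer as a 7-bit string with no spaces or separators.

s1 (pos 1,3,5,7): 1⊕0⊕0⊕0 = 1
s2 (pos 2,3,6,7): 0⊕0⊕1⊕0 = 1
s4 (pos 4,5,6,7): 1⊕0⊕1⊕0 = 0
Syndrome s4…s1 = 011 → error at position 3.
Flip position 3: 1001010 → 1011010

1011010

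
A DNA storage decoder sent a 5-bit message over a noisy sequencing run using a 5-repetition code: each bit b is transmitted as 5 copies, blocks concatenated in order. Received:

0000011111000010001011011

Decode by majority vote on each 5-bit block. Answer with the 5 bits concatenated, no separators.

01001

Block 1 (00000): 0 ones → 0
Block 2 (11111): 5 ones → 1
Block 3 (00001): 1 one → 0
Block 4 (00010): 1 one → 0
Block 5 (11011): 4 ones → 1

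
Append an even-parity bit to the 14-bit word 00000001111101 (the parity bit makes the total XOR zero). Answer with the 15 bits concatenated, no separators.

000000011111010

XOR of the 14 data bits: 0⊕0⊕0⊕0⊕0⊕0⊕0⊕1⊕1⊕1⊕1⊕1⊕0⊕1 = 0
Parity bit = 0 (so all 15 bits XOR to 0).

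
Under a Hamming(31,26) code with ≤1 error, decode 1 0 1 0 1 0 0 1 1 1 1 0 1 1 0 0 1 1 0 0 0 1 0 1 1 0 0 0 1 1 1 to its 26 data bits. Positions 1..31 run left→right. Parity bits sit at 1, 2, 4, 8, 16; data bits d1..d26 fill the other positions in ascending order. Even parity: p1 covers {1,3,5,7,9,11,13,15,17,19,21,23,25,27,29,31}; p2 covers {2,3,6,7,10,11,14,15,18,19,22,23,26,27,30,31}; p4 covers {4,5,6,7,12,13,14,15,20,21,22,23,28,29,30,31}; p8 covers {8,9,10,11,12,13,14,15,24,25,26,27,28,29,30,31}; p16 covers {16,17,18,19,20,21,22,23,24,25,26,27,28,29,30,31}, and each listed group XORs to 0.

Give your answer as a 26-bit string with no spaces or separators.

s1 (pos 1,3,5,7,9,11,13,15,17,19,21,23,25,27,29,31): 1⊕1⊕1⊕0⊕1⊕1⊕1⊕0⊕1⊕0⊕0⊕0⊕1⊕0⊕1⊕1 = 0
s2 (pos 2,3,6,7,10,11,14,15,18,19,22,23,26,27,30,31): 0⊕1⊕0⊕0⊕1⊕1⊕1⊕0⊕1⊕0⊕1⊕0⊕0⊕0⊕1⊕1 = 0
s4 (pos 4,5,6,7,12,13,14,15,20,21,22,23,28,29,30,31): 0⊕1⊕0⊕0⊕0⊕1⊕1⊕0⊕0⊕0⊕1⊕0⊕0⊕1⊕1⊕1 = 1
s8 (pos 8,9,10,11,12,13,14,15,24,25,26,27,28,29,30,31): 1⊕1⊕1⊕1⊕0⊕1⊕1⊕0⊕1⊕1⊕0⊕0⊕0⊕1⊕1⊕1 = 1
s16 (pos 16,17,18,19,20,21,22,23,24,25,26,27,28,29,30,31): 0⊕1⊕1⊕0⊕0⊕0⊕1⊕0⊕1⊕1⊕0⊕0⊕0⊕1⊕1⊕1 = 0
Syndrome s16…s1 = 01100 → error at position 12.
Flip position 12: 1010100111101100110001011000111 → 1010100111111100110001011000111
Read data bits from positions 3,5,6,7,9,10,11,12,13,14,15,17,18,19,20,21,22,23,24,25,26,27,28,29,30,31: 11001111110110001011000111

11001111110110001011000111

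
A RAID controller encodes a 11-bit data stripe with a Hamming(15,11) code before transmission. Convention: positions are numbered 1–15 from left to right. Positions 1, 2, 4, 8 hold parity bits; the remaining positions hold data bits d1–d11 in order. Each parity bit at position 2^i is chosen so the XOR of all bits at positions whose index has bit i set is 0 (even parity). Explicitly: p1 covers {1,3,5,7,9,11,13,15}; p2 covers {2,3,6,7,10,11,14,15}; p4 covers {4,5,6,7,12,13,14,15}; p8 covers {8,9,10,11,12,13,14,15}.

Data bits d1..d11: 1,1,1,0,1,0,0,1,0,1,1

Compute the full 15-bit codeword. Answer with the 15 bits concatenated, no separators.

001111001001011

Place data at non-parity positions: p1 p2 1 p4 1 1 0 p8 1 0 0 1 0 1 1
p1 (pos 1,3,5,7,9,11,13,15): XOR of data positions = 1⊕1⊕0⊕1⊕0⊕0⊕1 = 0
p2 (pos 2,3,6,7,10,11,14,15): XOR of data positions = 1⊕1⊕0⊕0⊕0⊕1⊕1 = 0
p4 (pos 4,5,6,7,12,13,14,15): XOR of data positions = 1⊕1⊕0⊕1⊕0⊕1⊕1 = 1
p8 (pos 8,9,10,11,12,13,14,15): XOR of data positions = 1⊕0⊕0⊕1⊕0⊕1⊕1 = 0
Codeword: 001111001001011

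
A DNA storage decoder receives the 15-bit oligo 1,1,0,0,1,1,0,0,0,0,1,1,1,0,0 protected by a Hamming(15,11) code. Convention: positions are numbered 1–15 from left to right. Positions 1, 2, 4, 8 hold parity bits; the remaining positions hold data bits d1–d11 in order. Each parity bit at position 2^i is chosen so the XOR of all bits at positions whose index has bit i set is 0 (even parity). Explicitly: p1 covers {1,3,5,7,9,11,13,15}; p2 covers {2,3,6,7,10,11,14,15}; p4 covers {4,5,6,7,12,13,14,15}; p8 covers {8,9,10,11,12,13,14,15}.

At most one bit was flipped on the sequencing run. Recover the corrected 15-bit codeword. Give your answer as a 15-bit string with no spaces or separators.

s1 (pos 1,3,5,7,9,11,13,15): 1⊕0⊕1⊕0⊕0⊕1⊕1⊕0 = 0
s2 (pos 2,3,6,7,10,11,14,15): 1⊕0⊕1⊕0⊕0⊕1⊕0⊕0 = 1
s4 (pos 4,5,6,7,12,13,14,15): 0⊕1⊕1⊕0⊕1⊕1⊕0⊕0 = 0
s8 (pos 8,9,10,11,12,13,14,15): 0⊕0⊕0⊕1⊕1⊕1⊕0⊕0 = 1
Syndrome s8…s1 = 1010 → error at position 10.
Flip position 10: 110011000011100 → 110011000111100

110011000111100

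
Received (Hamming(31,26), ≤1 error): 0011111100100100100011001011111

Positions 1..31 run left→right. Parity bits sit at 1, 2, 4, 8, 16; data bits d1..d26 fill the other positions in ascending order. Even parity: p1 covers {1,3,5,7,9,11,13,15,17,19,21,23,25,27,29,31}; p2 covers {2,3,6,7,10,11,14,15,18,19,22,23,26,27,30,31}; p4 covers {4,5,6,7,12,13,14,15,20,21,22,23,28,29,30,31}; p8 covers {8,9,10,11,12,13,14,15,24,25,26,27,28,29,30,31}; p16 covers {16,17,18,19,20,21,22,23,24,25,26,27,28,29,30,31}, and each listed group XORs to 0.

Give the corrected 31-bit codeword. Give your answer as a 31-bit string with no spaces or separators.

0011111100100100100011001011101

s1 (pos 1,3,5,7,9,11,13,15,17,19,21,23,25,27,29,31): 0⊕1⊕1⊕1⊕0⊕1⊕0⊕0⊕1⊕0⊕1⊕0⊕1⊕1⊕1⊕1 = 0
s2 (pos 2,3,6,7,10,11,14,15,18,19,22,23,26,27,30,31): 0⊕1⊕1⊕1⊕0⊕1⊕1⊕0⊕0⊕0⊕1⊕0⊕0⊕1⊕1⊕1 = 1
s4 (pos 4,5,6,7,12,13,14,15,20,21,22,23,28,29,30,31): 1⊕1⊕1⊕1⊕0⊕0⊕1⊕0⊕0⊕1⊕1⊕0⊕1⊕1⊕1⊕1 = 1
s8 (pos 8,9,10,11,12,13,14,15,24,25,26,27,28,29,30,31): 1⊕0⊕0⊕1⊕0⊕0⊕1⊕0⊕0⊕1⊕0⊕1⊕1⊕1⊕1⊕1 = 1
s16 (pos 16,17,18,19,20,21,22,23,24,25,26,27,28,29,30,31): 0⊕1⊕0⊕0⊕0⊕1⊕1⊕0⊕0⊕1⊕0⊕1⊕1⊕1⊕1⊕1 = 1
Syndrome s16…s1 = 11110 → error at position 30.
Flip position 30: 0011111100100100100011001011111 → 0011111100100100100011001011101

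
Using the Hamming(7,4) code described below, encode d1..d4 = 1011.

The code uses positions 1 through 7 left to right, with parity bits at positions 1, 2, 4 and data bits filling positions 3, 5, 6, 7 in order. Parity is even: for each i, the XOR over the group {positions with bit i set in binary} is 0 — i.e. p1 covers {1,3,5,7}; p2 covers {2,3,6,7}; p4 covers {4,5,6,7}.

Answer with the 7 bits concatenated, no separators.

0110011

Place data at non-parity positions: p1 p2 1 p4 0 1 1
p1 (pos 1,3,5,7): XOR of data positions = 1⊕0⊕1 = 0
p2 (pos 2,3,6,7): XOR of data positions = 1⊕1⊕1 = 1
p4 (pos 4,5,6,7): XOR of data positions = 0⊕1⊕1 = 0
Codeword: 0110011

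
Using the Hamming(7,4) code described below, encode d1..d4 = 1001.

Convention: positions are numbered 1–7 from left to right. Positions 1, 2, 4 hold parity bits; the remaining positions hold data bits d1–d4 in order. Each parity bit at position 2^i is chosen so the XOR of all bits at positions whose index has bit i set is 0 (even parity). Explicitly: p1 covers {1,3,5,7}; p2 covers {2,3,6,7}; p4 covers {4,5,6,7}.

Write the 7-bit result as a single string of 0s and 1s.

0011001

Place data at non-parity positions: p1 p2 1 p4 0 0 1
p1 (pos 1,3,5,7): XOR of data positions = 1⊕0⊕1 = 0
p2 (pos 2,3,6,7): XOR of data positions = 1⊕0⊕1 = 0
p4 (pos 4,5,6,7): XOR of data positions = 0⊕0⊕1 = 1
Codeword: 0011001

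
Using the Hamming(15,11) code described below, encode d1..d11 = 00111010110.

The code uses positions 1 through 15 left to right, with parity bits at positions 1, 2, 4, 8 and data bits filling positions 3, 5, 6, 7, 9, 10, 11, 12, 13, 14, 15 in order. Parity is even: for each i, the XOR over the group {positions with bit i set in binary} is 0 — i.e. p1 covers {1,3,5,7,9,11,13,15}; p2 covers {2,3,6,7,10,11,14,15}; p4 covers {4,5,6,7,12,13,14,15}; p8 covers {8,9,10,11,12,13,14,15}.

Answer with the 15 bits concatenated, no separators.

Place data at non-parity positions: p1 p2 0 p4 0 1 1 p8 1 0 1 0 1 1 0
p1 (pos 1,3,5,7,9,11,13,15): XOR of data positions = 0⊕0⊕1⊕1⊕1⊕1⊕0 = 0
p2 (pos 2,3,6,7,10,11,14,15): XOR of data positions = 0⊕1⊕1⊕0⊕1⊕1⊕0 = 0
p4 (pos 4,5,6,7,12,13,14,15): XOR of data positions = 0⊕1⊕1⊕0⊕1⊕1⊕0 = 0
p8 (pos 8,9,10,11,12,13,14,15): XOR of data positions = 1⊕0⊕1⊕0⊕1⊕1⊕0 = 0
Codeword: 000001101010110

000001101010110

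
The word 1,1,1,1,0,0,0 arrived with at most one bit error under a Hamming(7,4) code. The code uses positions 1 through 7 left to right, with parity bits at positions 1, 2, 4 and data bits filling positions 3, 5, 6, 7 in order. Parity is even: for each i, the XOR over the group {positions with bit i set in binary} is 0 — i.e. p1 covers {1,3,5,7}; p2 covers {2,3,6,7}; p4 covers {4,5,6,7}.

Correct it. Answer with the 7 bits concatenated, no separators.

s1 (pos 1,3,5,7): 1⊕1⊕0⊕0 = 0
s2 (pos 2,3,6,7): 1⊕1⊕0⊕0 = 0
s4 (pos 4,5,6,7): 1⊕0⊕0⊕0 = 1
Syndrome s4…s1 = 100 → error at position 4.
Flip position 4: 1111000 → 1110000

1110000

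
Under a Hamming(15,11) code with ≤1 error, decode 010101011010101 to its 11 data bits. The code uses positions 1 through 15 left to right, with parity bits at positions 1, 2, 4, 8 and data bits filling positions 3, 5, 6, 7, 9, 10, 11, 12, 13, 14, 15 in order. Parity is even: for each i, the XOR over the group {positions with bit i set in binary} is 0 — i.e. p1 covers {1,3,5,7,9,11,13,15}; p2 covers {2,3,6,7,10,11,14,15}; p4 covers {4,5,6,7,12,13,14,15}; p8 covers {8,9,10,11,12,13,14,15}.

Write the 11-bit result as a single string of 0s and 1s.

00101010101

s1 (pos 1,3,5,7,9,11,13,15): 0⊕0⊕0⊕0⊕1⊕1⊕1⊕1 = 0
s2 (pos 2,3,6,7,10,11,14,15): 1⊕0⊕1⊕0⊕0⊕1⊕0⊕1 = 0
s4 (pos 4,5,6,7,12,13,14,15): 1⊕0⊕1⊕0⊕0⊕1⊕0⊕1 = 0
s8 (pos 8,9,10,11,12,13,14,15): 1⊕1⊕0⊕1⊕0⊕1⊕0⊕1 = 1
Syndrome s8…s1 = 1000 → error at position 8.
Flip position 8: 010101011010101 → 010101001010101
Read data bits from positions 3,5,6,7,9,10,11,12,13,14,15: 00101010101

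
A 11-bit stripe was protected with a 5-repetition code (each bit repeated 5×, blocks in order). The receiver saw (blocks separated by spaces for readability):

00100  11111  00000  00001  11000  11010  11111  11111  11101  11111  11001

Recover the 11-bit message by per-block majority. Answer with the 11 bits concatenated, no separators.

01000111111

Block 1 (00100): 1 one → 0
Block 2 (11111): 5 ones → 1
Block 3 (00000): 0 ones → 0
Block 4 (00001): 1 one → 0
Block 5 (11000): 2 ones → 0
Block 6 (11010): 3 ones → 1
Block 7 (11111): 5 ones → 1
Block 8 (11111): 5 ones → 1
Block 9 (11101): 4 ones → 1
Block 10 (11111): 5 ones → 1
Block 11 (11001): 3 ones → 1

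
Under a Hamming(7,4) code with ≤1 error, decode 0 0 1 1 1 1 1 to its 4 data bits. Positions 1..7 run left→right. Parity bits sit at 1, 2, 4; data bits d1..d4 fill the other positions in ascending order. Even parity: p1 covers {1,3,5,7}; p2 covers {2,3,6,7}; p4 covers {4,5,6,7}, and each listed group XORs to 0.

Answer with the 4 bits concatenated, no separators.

0111

s1 (pos 1,3,5,7): 0⊕1⊕1⊕1 = 1
s2 (pos 2,3,6,7): 0⊕1⊕1⊕1 = 1
s4 (pos 4,5,6,7): 1⊕1⊕1⊕1 = 0
Syndrome s4…s1 = 011 → error at position 3.
Flip position 3: 0011111 → 0001111
Read data bits from positions 3,5,6,7: 0111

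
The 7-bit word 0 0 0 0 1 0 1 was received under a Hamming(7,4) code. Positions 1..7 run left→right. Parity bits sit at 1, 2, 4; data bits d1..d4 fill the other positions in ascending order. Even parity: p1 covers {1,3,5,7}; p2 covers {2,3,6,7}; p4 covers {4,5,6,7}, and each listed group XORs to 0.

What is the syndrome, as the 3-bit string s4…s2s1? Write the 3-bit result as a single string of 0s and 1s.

s1 (pos 1,3,5,7): 0⊕0⊕1⊕1 = 0
s2 (pos 2,3,6,7): 0⊕0⊕0⊕1 = 1
s4 (pos 4,5,6,7): 0⊕1⊕0⊕1 = 0
Syndrome s4…s1 = 010 → error at position 2.

010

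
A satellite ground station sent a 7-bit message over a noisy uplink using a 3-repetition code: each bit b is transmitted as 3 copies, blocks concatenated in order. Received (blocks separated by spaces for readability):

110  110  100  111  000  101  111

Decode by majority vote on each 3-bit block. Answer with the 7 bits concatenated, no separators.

1101011

Block 1 (110): 2 ones → 1
Block 2 (110): 2 ones → 1
Block 3 (100): 1 one → 0
Block 4 (111): 3 ones → 1
Block 5 (000): 0 ones → 0
Block 6 (101): 2 ones → 1
Block 7 (111): 3 ones → 1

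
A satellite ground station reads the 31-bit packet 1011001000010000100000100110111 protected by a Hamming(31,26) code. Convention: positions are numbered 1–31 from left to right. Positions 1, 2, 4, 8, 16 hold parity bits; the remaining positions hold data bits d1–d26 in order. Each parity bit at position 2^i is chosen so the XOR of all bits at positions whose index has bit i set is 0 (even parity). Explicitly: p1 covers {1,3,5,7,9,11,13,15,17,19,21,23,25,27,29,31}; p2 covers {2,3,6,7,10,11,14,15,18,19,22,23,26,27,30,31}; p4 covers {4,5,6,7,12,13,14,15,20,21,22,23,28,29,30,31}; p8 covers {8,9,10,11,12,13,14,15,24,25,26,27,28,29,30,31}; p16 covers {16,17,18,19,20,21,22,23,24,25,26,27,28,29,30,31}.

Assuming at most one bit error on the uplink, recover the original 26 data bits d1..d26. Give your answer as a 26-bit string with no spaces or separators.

10010001000100001100110111

s1 (pos 1,3,5,7,9,11,13,15,17,19,21,23,25,27,29,31): 1⊕1⊕0⊕1⊕0⊕0⊕0⊕0⊕1⊕0⊕0⊕1⊕0⊕1⊕1⊕1 = 0
s2 (pos 2,3,6,7,10,11,14,15,18,19,22,23,26,27,30,31): 0⊕1⊕0⊕1⊕0⊕0⊕0⊕0⊕0⊕0⊕0⊕1⊕1⊕1⊕1⊕1 = 1
s4 (pos 4,5,6,7,12,13,14,15,20,21,22,23,28,29,30,31): 1⊕0⊕0⊕1⊕1⊕0⊕0⊕0⊕0⊕0⊕0⊕1⊕0⊕1⊕1⊕1 = 1
s8 (pos 8,9,10,11,12,13,14,15,24,25,26,27,28,29,30,31): 0⊕0⊕0⊕0⊕1⊕0⊕0⊕0⊕0⊕0⊕1⊕1⊕0⊕1⊕1⊕1 = 0
s16 (pos 16,17,18,19,20,21,22,23,24,25,26,27,28,29,30,31): 0⊕1⊕0⊕0⊕0⊕0⊕0⊕1⊕0⊕0⊕1⊕1⊕0⊕1⊕1⊕1 = 1
Syndrome s16…s1 = 10110 → error at position 22.
Flip position 22: 1011001000010000100000100110111 → 1011001000010000100001100110111
Read data bits from positions 3,5,6,7,9,10,11,12,13,14,15,17,18,19,20,21,22,23,24,25,26,27,28,29,30,31: 10010001000100001100110111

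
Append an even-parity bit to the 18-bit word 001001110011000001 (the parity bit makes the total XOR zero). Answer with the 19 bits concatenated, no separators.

0010011100110000011

XOR of the 18 data bits: 0⊕0⊕1⊕0⊕0⊕1⊕1⊕1⊕0⊕0⊕1⊕1⊕0⊕0⊕0⊕0⊕0⊕1 = 1
Parity bit = 1 (so all 19 bits XOR to 0).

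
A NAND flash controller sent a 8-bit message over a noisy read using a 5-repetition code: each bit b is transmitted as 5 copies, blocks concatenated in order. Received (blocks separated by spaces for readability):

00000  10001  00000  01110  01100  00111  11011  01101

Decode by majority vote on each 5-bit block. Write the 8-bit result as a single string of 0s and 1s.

00010111

Block 1 (00000): 0 ones → 0
Block 2 (10001): 2 ones → 0
Block 3 (00000): 0 ones → 0
Block 4 (01110): 3 ones → 1
Block 5 (01100): 2 ones → 0
Block 6 (00111): 3 ones → 1
Block 7 (11011): 4 ones → 1
Block 8 (01101): 3 ones → 1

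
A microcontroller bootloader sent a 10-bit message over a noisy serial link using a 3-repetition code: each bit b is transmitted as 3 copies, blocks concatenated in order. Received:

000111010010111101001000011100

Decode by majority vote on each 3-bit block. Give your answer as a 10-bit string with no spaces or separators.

0100110010

Block 1 (000): 0 ones → 0
Block 2 (111): 3 ones → 1
Block 3 (010): 1 one → 0
Block 4 (010): 1 one → 0
Block 5 (111): 3 ones → 1
Block 6 (101): 2 ones → 1
Block 7 (001): 1 one → 0
Block 8 (000): 0 ones → 0
Block 9 (011): 2 ones → 1
Block 10 (100): 1 one → 0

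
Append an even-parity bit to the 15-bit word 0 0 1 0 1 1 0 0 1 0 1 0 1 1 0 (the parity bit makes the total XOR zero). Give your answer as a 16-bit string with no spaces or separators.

XOR of the 15 data bits: 0⊕0⊕1⊕0⊕1⊕1⊕0⊕0⊕1⊕0⊕1⊕0⊕1⊕1⊕0 = 1
Parity bit = 1 (so all 16 bits XOR to 0).

0010110010101101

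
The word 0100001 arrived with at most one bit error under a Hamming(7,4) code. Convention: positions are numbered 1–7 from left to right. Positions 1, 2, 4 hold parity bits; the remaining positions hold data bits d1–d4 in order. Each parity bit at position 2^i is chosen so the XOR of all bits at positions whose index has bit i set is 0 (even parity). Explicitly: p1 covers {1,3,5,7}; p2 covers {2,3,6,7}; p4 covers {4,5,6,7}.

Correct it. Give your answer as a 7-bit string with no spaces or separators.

s1 (pos 1,3,5,7): 0⊕0⊕0⊕1 = 1
s2 (pos 2,3,6,7): 1⊕0⊕0⊕1 = 0
s4 (pos 4,5,6,7): 0⊕0⊕0⊕1 = 1
Syndrome s4…s1 = 101 → error at position 5.
Flip position 5: 0100001 → 0100101

0100101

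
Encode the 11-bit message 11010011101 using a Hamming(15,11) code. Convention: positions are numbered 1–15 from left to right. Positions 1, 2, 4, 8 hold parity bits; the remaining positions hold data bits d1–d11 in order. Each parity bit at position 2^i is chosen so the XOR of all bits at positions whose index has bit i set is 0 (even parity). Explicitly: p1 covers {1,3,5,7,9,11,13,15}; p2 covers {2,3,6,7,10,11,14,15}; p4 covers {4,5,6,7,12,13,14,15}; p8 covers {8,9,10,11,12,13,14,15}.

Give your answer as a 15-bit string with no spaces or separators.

001110100011101

Place data at non-parity positions: p1 p2 1 p4 1 0 1 p8 0 0 1 1 1 0 1
p1 (pos 1,3,5,7,9,11,13,15): XOR of data positions = 1⊕1⊕1⊕0⊕1⊕1⊕1 = 0
p2 (pos 2,3,6,7,10,11,14,15): XOR of data positions = 1⊕0⊕1⊕0⊕1⊕0⊕1 = 0
p4 (pos 4,5,6,7,12,13,14,15): XOR of data positions = 1⊕0⊕1⊕1⊕1⊕0⊕1 = 1
p8 (pos 8,9,10,11,12,13,14,15): XOR of data positions = 0⊕0⊕1⊕1⊕1⊕0⊕1 = 0
Codeword: 001110100011101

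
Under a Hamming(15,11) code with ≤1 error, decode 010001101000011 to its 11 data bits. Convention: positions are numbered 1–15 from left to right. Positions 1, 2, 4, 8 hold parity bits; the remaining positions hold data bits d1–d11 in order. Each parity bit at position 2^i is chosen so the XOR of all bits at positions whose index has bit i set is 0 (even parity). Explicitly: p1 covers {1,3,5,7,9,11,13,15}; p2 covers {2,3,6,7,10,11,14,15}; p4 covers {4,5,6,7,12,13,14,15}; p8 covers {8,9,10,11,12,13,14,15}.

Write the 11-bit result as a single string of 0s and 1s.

s1 (pos 1,3,5,7,9,11,13,15): 0⊕0⊕0⊕1⊕1⊕0⊕0⊕1 = 1
s2 (pos 2,3,6,7,10,11,14,15): 1⊕0⊕1⊕1⊕0⊕0⊕1⊕1 = 1
s4 (pos 4,5,6,7,12,13,14,15): 0⊕0⊕1⊕1⊕0⊕0⊕1⊕1 = 0
s8 (pos 8,9,10,11,12,13,14,15): 0⊕1⊕0⊕0⊕0⊕0⊕1⊕1 = 1
Syndrome s8…s1 = 1011 → error at position 11.
Flip position 11: 010001101000011 → 010001101010011
Read data bits from positions 3,5,6,7,9,10,11,12,13,14,15: 00111010011

00111010011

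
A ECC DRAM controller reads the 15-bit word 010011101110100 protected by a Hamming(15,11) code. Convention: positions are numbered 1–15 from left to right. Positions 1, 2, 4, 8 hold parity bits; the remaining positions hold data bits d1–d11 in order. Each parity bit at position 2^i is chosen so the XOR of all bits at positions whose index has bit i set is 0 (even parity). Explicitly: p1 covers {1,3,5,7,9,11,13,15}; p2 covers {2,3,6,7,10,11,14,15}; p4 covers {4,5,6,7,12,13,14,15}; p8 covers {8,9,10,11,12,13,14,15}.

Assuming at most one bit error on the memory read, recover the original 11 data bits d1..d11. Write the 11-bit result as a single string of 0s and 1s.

11111110100

s1 (pos 1,3,5,7,9,11,13,15): 0⊕0⊕1⊕1⊕1⊕1⊕1⊕0 = 1
s2 (pos 2,3,6,7,10,11,14,15): 1⊕0⊕1⊕1⊕1⊕1⊕0⊕0 = 1
s4 (pos 4,5,6,7,12,13,14,15): 0⊕1⊕1⊕1⊕0⊕1⊕0⊕0 = 0
s8 (pos 8,9,10,11,12,13,14,15): 0⊕1⊕1⊕1⊕0⊕1⊕0⊕0 = 0
Syndrome s8…s1 = 0011 → error at position 3.
Flip position 3: 010011101110100 → 011011101110100
Read data bits from positions 3,5,6,7,9,10,11,12,13,14,15: 11111110100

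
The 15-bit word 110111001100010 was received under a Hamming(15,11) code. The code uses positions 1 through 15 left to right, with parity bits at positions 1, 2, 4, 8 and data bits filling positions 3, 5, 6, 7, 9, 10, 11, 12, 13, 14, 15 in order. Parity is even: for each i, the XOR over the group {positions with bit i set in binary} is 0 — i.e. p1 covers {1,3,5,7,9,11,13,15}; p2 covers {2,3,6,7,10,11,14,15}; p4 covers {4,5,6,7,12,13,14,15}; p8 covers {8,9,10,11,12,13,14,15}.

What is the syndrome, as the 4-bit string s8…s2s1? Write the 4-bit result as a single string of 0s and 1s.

s1 (pos 1,3,5,7,9,11,13,15): 1⊕0⊕1⊕0⊕1⊕0⊕0⊕0 = 1
s2 (pos 2,3,6,7,10,11,14,15): 1⊕0⊕1⊕0⊕1⊕0⊕1⊕0 = 0
s4 (pos 4,5,6,7,12,13,14,15): 1⊕1⊕1⊕0⊕0⊕0⊕1⊕0 = 0
s8 (pos 8,9,10,11,12,13,14,15): 0⊕1⊕1⊕0⊕0⊕0⊕1⊕0 = 1
Syndrome s8…s1 = 1001 → error at position 9.

1001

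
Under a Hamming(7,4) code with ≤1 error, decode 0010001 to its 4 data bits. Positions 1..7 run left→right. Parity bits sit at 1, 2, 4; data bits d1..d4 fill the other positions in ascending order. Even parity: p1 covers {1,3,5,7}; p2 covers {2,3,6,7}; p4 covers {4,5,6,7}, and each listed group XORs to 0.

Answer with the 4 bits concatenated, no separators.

s1 (pos 1,3,5,7): 0⊕1⊕0⊕1 = 0
s2 (pos 2,3,6,7): 0⊕1⊕0⊕1 = 0
s4 (pos 4,5,6,7): 0⊕0⊕0⊕1 = 1
Syndrome s4…s1 = 100 → error at position 4.
Flip position 4: 0010001 → 0011001
Read data bits from positions 3,5,6,7: 1001

1001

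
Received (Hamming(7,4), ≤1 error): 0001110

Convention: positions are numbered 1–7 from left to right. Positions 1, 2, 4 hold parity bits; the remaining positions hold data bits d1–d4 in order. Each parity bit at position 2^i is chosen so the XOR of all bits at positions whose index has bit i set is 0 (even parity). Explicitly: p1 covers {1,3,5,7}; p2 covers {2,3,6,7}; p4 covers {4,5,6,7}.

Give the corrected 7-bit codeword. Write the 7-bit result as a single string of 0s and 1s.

0001111

s1 (pos 1,3,5,7): 0⊕0⊕1⊕0 = 1
s2 (pos 2,3,6,7): 0⊕0⊕1⊕0 = 1
s4 (pos 4,5,6,7): 1⊕1⊕1⊕0 = 1
Syndrome s4…s1 = 111 → error at position 7.
Flip position 7: 0001110 → 0001111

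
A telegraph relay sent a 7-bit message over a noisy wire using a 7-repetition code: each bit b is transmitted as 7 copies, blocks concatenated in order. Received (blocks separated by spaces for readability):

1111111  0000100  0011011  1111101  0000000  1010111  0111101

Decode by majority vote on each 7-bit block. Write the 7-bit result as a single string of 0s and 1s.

Block 1 (1111111): 7 ones → 1
Block 2 (0000100): 1 one → 0
Block 3 (0011011): 4 ones → 1
Block 4 (1111101): 6 ones → 1
Block 5 (0000000): 0 ones → 0
Block 6 (1010111): 5 ones → 1
Block 7 (0111101): 5 ones → 1

1011011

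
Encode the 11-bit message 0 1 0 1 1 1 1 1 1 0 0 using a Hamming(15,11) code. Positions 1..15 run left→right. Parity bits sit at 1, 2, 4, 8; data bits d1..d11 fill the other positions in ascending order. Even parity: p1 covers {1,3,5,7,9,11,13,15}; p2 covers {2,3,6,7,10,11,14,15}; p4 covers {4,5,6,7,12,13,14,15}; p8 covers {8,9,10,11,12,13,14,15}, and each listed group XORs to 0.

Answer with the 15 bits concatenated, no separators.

Place data at non-parity positions: p1 p2 0 p4 1 0 1 p8 1 1 1 1 1 0 0
p1 (pos 1,3,5,7,9,11,13,15): XOR of data positions = 0⊕1⊕1⊕1⊕1⊕1⊕0 = 1
p2 (pos 2,3,6,7,10,11,14,15): XOR of data positions = 0⊕0⊕1⊕1⊕1⊕0⊕0 = 1
p4 (pos 4,5,6,7,12,13,14,15): XOR of data positions = 1⊕0⊕1⊕1⊕1⊕0⊕0 = 0
p8 (pos 8,9,10,11,12,13,14,15): XOR of data positions = 1⊕1⊕1⊕1⊕1⊕0⊕0 = 1
Codeword: 110010111111100

110010111111100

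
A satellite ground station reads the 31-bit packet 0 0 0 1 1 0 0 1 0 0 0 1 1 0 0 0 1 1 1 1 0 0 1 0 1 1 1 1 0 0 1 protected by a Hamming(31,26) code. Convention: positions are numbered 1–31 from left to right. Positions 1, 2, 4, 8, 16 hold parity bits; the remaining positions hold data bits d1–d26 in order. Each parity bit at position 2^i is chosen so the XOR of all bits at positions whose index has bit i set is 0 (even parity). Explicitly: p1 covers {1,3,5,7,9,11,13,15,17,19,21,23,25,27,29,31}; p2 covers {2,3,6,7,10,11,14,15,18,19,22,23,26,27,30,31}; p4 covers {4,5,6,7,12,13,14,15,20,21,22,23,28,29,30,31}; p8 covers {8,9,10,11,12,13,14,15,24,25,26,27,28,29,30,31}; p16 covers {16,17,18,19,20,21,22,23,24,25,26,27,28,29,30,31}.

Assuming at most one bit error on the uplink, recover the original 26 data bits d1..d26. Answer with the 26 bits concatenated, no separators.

01000001100111100101111001

s1 (pos 1,3,5,7,9,11,13,15,17,19,21,23,25,27,29,31): 0⊕0⊕1⊕0⊕0⊕0⊕1⊕0⊕1⊕1⊕0⊕1⊕1⊕1⊕0⊕1 = 0
s2 (pos 2,3,6,7,10,11,14,15,18,19,22,23,26,27,30,31): 0⊕0⊕0⊕0⊕0⊕0⊕0⊕0⊕1⊕1⊕0⊕1⊕1⊕1⊕0⊕1 = 0
s4 (pos 4,5,6,7,12,13,14,15,20,21,22,23,28,29,30,31): 1⊕1⊕0⊕0⊕1⊕1⊕0⊕0⊕1⊕0⊕0⊕1⊕1⊕0⊕0⊕1 = 0
s8 (pos 8,9,10,11,12,13,14,15,24,25,26,27,28,29,30,31): 1⊕0⊕0⊕0⊕1⊕1⊕0⊕0⊕0⊕1⊕1⊕1⊕1⊕0⊕0⊕1 = 0
s16 (pos 16,17,18,19,20,21,22,23,24,25,26,27,28,29,30,31): 0⊕1⊕1⊕1⊕1⊕0⊕0⊕1⊕0⊕1⊕1⊕1⊕1⊕0⊕0⊕1 = 0
Syndrome s16…s1 = 00000 → no error.
Read data bits from positions 3,5,6,7,9,10,11,12,13,14,15,17,18,19,20,21,22,23,24,25,26,27,28,29,30,31: 01000001100111100101111001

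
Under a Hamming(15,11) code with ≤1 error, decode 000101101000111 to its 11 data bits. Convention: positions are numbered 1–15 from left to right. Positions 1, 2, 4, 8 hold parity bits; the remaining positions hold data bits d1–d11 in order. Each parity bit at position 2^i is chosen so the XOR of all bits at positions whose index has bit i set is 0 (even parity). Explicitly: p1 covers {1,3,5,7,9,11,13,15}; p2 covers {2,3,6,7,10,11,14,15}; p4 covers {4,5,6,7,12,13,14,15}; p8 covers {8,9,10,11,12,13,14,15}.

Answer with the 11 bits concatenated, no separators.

00111000111

s1 (pos 1,3,5,7,9,11,13,15): 0⊕0⊕0⊕1⊕1⊕0⊕1⊕1 = 0
s2 (pos 2,3,6,7,10,11,14,15): 0⊕0⊕1⊕1⊕0⊕0⊕1⊕1 = 0
s4 (pos 4,5,6,7,12,13,14,15): 1⊕0⊕1⊕1⊕0⊕1⊕1⊕1 = 0
s8 (pos 8,9,10,11,12,13,14,15): 0⊕1⊕0⊕0⊕0⊕1⊕1⊕1 = 0
Syndrome s8…s1 = 0000 → no error.
Read data bits from positions 3,5,6,7,9,10,11,12,13,14,15: 00111000111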